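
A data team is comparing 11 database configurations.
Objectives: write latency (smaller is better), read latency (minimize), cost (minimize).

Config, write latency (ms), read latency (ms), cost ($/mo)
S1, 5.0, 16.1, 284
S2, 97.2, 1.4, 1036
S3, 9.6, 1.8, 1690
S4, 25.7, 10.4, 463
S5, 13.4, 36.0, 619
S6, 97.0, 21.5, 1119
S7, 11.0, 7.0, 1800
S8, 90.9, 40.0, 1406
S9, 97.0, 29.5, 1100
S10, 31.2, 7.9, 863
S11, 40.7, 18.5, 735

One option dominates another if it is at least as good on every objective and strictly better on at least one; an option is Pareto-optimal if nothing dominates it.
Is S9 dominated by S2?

No

S2 vs S9: S2 is worse on write latency (97.2 vs 97.0), so it does not dominate S9.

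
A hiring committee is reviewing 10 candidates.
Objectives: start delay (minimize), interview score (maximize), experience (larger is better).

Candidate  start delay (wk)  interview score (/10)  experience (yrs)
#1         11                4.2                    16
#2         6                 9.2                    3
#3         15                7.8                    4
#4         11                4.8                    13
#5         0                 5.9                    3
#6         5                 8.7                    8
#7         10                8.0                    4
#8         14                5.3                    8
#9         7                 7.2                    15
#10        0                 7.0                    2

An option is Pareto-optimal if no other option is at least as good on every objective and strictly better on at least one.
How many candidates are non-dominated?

6

#1: not dominated (best experience).
#2: not dominated (best interview score).
#3: dominated by #6 (start delay 5≤15, interview score 8.7≥7.8, experience 8≥4).
#4: dominated by #9 (start delay 7≤11, interview score 7.2≥4.8, experience 15≥13).
#5: not dominated.
#6: not dominated.
#7: dominated by #6 (start delay 5≤10, interview score 8.7≥8.0, experience 8≥4).
#8: dominated by #6 (start delay 5≤14, interview score 8.7≥5.3, experience 8≥8).
#9: not dominated.
#10: not dominated.
Pareto-optimal: #1, #2, #5, #6, #9, #10 → 6.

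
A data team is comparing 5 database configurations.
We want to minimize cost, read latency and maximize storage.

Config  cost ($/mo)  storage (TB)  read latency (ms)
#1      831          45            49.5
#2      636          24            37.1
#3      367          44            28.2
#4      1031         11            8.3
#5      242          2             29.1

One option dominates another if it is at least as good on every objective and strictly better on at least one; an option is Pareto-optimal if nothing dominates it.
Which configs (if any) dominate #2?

#3

#3: cost 367≤636, storage 44≥24, read latency 28.2≤37.1 — dominates #2.
Others (#1, #4, #5) are each worse than #2 on at least one objective.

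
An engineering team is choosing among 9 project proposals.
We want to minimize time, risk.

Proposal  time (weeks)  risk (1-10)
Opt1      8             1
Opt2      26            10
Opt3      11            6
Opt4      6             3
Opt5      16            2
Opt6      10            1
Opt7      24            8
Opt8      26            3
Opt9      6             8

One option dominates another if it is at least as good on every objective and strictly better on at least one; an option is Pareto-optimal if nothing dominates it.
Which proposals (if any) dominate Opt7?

Opt1, Opt3, Opt4, Opt5, Opt6, Opt9

Opt1: time 8≤24, risk 1≤8 — dominates Opt7.
Opt3: time 11≤24, risk 6≤8 — dominates Opt7.
Opt4: time 6≤24, risk 3≤8 — dominates Opt7.
Opt5: time 16≤24, risk 2≤8 — dominates Opt7.
Opt6: time 10≤24, risk 1≤8 — dominates Opt7.
Opt9: time 6≤24, risk 8≤8 — dominates Opt7.
Others (Opt2, Opt8) are each worse than Opt7 on at least one objective.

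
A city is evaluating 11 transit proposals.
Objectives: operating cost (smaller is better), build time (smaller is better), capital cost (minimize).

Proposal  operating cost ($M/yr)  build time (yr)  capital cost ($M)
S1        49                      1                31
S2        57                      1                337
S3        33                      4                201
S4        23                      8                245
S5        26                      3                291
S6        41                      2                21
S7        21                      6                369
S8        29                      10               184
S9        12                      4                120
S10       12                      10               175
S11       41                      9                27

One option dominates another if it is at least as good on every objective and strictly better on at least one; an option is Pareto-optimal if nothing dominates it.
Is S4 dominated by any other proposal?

Yes

S9 vs S4: operating cost 12≤23, build time 4≤8, capital cost 120≤245 — S9 is at least as good on every objective and strictly better on at least one, so S9 dominates S4.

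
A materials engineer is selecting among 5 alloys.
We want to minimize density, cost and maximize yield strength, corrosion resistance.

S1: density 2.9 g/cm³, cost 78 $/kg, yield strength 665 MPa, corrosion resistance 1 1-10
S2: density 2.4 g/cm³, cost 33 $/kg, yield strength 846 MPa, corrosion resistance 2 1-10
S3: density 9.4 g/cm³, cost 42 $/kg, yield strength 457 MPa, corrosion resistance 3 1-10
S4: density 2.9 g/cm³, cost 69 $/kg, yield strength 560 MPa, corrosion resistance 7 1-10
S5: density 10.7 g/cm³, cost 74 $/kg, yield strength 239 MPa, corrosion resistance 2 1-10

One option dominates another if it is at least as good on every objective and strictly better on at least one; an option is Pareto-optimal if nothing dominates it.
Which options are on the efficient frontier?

S1: dominated by S2 (density 2.4≤2.9, cost 33≤78, yield strength 846≥665, corrosion resistance 2≥1).
S2: not dominated (best density).
S3: not dominated.
S4: not dominated (best corrosion resistance).
S5: dominated by S2 (density 2.4≤10.7, cost 33≤74, yield strength 846≥239, corrosion resistance 2≥2).

S2, S3, S4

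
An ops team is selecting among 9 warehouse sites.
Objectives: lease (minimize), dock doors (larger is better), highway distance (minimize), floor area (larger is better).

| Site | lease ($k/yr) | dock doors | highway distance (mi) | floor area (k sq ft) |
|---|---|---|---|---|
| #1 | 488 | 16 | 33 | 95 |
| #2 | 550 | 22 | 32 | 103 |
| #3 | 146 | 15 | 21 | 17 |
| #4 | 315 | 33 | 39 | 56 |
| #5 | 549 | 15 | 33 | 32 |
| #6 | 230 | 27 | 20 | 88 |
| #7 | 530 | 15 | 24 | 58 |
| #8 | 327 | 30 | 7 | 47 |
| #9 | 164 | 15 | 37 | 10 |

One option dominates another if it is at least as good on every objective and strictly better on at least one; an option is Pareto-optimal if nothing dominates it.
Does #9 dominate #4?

#9 vs #4: #9 is worse on dock doors (15 vs 33), so it does not dominate #4.

No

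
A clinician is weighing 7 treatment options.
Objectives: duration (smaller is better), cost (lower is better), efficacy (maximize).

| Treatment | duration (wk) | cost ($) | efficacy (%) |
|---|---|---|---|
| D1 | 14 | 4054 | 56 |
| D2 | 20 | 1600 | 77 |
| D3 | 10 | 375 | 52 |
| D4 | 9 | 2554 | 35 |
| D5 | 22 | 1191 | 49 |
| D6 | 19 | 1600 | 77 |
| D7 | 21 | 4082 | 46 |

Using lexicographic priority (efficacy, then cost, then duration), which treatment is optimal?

D6

First maximize efficacy: best is 77, kept {D2, D6}.
Then minimize cost: best is 1600, kept {D2, D6}.
Then minimize duration: best is 19, kept {D6}.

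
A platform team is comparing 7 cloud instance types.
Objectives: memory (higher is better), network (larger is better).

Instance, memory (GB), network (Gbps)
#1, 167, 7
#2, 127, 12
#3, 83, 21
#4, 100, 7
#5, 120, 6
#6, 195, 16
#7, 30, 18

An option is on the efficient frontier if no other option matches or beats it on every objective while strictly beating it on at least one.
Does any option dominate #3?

No

#1: worse on network (7 vs 21).
#2: worse on network (12 vs 21).
#4: worse on network (7 vs 21).
#5: worse on network (6 vs 21).
#6: worse on network (16 vs 21).
#7: worse on memory (30 vs 83).
No option is at least as good as #3 on every objective and strictly better on one.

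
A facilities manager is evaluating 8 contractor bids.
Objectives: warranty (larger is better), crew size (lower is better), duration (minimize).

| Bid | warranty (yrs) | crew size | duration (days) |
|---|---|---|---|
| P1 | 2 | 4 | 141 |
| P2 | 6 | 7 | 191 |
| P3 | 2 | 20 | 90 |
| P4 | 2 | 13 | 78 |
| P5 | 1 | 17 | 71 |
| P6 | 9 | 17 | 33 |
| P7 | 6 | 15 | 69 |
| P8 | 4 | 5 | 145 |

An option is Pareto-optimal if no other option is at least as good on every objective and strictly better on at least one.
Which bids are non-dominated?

P1: not dominated (best crew size).
P2: not dominated.
P3: dominated by P4 (warranty 2≥2, crew size 13≤20, duration 78≤90).
P4: not dominated.
P5: dominated by P6 (warranty 9≥1, crew size 17≤17, duration 33≤71).
P6: not dominated (best warranty).
P7: not dominated.
P8: not dominated.

P1, P2, P4, P6, P7, P8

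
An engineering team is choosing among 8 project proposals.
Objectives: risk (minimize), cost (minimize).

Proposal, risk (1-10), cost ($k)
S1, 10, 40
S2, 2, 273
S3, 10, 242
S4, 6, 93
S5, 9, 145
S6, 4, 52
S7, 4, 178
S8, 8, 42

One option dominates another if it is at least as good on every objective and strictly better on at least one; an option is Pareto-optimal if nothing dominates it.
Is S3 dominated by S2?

No

S2 vs S3: S2 is worse on cost (273 vs 242), so it does not dominate S3.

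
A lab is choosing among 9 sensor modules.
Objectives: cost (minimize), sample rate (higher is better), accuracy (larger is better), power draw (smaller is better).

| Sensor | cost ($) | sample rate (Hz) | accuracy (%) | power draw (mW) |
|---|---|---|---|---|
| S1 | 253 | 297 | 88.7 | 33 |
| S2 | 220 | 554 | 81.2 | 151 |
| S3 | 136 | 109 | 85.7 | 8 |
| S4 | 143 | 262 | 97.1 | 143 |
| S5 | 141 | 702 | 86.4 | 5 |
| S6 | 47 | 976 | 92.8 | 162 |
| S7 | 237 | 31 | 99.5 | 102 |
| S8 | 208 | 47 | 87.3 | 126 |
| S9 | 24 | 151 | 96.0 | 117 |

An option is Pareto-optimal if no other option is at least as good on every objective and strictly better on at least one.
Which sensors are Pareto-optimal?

S1, S3, S4, S5, S6, S7, S9

S1: not dominated.
S2: dominated by S5 (cost 141≤220, sample rate 702≥554, accuracy 86.4≥81.2, power draw 5≤151).
S3: not dominated.
S4: not dominated.
S5: not dominated (best power draw).
S6: not dominated (best sample rate).
S7: not dominated (best accuracy).
S8: dominated by S9 (cost 24≤208, sample rate 151≥47, accuracy 96.0≥87.3, power draw 117≤126).
S9: not dominated (best cost).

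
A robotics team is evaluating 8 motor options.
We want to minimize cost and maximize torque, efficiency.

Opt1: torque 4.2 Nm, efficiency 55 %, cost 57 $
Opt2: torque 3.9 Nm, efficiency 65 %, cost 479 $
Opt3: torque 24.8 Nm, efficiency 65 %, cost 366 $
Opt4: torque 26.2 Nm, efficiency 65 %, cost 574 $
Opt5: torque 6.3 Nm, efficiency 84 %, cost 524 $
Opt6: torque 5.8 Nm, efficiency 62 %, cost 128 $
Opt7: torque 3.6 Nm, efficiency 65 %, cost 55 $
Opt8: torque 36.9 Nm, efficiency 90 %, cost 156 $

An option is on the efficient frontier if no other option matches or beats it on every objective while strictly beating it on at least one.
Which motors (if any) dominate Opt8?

Opt1: worse on torque (4.2 vs 36.9).
Opt2: worse on torque (3.9 vs 36.9).
Opt3: worse on torque (24.8 vs 36.9).
Opt4: worse on torque (26.2 vs 36.9).
Opt5: worse on torque (6.3 vs 36.9).
Opt6: worse on torque (5.8 vs 36.9).
Opt7: worse on torque (3.6 vs 36.9).
No option dominates Opt8.

none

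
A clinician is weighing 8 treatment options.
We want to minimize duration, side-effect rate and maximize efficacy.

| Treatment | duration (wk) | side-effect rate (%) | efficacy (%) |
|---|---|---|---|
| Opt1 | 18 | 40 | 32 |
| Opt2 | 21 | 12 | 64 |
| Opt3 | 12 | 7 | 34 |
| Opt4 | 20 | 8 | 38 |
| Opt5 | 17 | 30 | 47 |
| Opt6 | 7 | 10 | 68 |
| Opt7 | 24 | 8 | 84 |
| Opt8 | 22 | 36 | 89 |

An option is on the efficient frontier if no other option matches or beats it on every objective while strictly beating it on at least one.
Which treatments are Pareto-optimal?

Opt3, Opt4, Opt6, Opt7, Opt8

Opt1: dominated by Opt3 (duration 12≤18, side-effect rate 7≤40, efficacy 34≥32).
Opt2: dominated by Opt6 (duration 7≤21, side-effect rate 10≤12, efficacy 68≥64).
Opt3: not dominated (best side-effect rate).
Opt4: not dominated.
Opt5: dominated by Opt6 (duration 7≤17, side-effect rate 10≤30, efficacy 68≥47).
Opt6: not dominated (best duration).
Opt7: not dominated.
Opt8: not dominated (best efficacy).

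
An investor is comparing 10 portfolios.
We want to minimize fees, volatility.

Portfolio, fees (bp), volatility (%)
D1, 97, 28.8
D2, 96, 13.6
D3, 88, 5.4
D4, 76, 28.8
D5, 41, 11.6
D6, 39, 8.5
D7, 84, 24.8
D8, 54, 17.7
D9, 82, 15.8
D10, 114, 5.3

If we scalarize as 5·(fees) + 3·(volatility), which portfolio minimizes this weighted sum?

D6

D1: 5·97 + 3·28.8 = 571.4
D2: 5·96 + 3·13.6 = 520.8
D3: 5·88 + 3·5.4 = 456.2
D4: 5·76 + 3·28.8 = 466.4
D5: 5·41 + 3·11.6 = 239.8
D6: 5·39 + 3·8.5 = 220.5
D7: 5·84 + 3·24.8 = 494.4
D8: 5·54 + 3·17.7 = 323.1
D9: 5·82 + 3·15.8 = 457.4
D10: 5·114 + 3·5.3 = 585.9
Lowest: D6 at 220.5.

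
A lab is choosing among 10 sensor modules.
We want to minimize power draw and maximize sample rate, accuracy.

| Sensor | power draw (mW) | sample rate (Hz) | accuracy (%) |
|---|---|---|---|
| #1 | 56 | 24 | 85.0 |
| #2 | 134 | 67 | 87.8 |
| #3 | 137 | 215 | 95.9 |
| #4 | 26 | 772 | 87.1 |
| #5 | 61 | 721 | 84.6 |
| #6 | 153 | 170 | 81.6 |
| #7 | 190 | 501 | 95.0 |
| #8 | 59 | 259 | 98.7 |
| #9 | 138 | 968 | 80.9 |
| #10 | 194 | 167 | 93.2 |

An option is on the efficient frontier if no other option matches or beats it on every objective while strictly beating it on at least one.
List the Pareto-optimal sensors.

#1: dominated by #4 (power draw 26≤56, sample rate 772≥24, accuracy 87.1≥85.0).
#2: dominated by #8 (power draw 59≤134, sample rate 259≥67, accuracy 98.7≥87.8).
#3: dominated by #8 (power draw 59≤137, sample rate 259≥215, accuracy 98.7≥95.9).
#4: not dominated (best power draw).
#5: dominated by #4 (power draw 26≤61, sample rate 772≥721, accuracy 87.1≥84.6).
#6: dominated by #3 (power draw 137≤153, sample rate 215≥170, accuracy 95.9≥81.6).
#7: not dominated.
#8: not dominated (best accuracy).
#9: not dominated (best sample rate).
#10: dominated by #3 (power draw 137≤194, sample rate 215≥167, accuracy 95.9≥93.2).

#4, #7, #8, #9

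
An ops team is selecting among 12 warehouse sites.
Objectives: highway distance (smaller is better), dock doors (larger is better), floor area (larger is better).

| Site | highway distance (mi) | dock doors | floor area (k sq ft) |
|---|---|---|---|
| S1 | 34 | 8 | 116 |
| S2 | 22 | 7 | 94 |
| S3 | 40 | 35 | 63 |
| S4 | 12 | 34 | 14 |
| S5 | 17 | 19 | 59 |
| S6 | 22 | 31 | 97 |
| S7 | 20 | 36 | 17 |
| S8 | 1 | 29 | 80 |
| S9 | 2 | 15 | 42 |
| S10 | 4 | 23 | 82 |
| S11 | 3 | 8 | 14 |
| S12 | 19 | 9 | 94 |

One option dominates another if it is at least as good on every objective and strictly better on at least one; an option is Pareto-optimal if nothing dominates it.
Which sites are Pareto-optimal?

S1, S3, S4, S6, S7, S8, S10, S12

S1: not dominated (best floor area).
S2: dominated by S6 (highway distance 22≤22, dock doors 31≥7, floor area 97≥94).
S3: not dominated.
S4: not dominated.
S5: dominated by S8 (highway distance 1≤17, dock doors 29≥19, floor area 80≥59).
S6: not dominated.
S7: not dominated (best dock doors).
S8: not dominated (best highway distance).
S9: dominated by S8 (highway distance 1≤2, dock doors 29≥15, floor area 80≥42).
S10: not dominated.
S11: dominated by S8 (highway distance 1≤3, dock doors 29≥8, floor area 80≥14).
S12: not dominated.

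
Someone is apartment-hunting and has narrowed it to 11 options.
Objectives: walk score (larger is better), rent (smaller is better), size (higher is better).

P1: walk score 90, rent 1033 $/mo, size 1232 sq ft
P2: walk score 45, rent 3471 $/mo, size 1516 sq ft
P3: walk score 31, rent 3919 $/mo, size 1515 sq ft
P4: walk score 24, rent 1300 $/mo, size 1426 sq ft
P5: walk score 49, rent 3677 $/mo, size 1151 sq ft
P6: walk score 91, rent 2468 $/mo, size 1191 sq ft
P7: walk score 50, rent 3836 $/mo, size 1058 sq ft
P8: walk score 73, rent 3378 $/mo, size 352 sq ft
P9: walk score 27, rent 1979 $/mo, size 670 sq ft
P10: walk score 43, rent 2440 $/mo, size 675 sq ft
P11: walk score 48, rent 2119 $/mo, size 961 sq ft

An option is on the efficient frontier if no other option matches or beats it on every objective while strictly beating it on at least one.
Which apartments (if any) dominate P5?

P1, P6

P1: walk score 90≥49, rent 1033≤3677, size 1232≥1151 — dominates P5.
P6: walk score 91≥49, rent 2468≤3677, size 1191≥1151 — dominates P5.
Others (P2, P3, P4, P7, P8, P9, P10, P11) are each worse than P5 on at least one objective.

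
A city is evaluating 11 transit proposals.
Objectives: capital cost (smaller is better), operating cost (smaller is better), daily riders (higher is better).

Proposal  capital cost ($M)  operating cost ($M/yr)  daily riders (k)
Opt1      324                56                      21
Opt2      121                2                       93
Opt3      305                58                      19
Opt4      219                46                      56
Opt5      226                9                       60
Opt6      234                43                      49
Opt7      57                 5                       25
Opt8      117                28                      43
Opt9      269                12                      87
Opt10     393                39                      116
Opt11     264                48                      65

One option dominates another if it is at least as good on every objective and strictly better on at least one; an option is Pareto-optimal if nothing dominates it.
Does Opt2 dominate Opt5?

Yes

Opt2 vs Opt5: capital cost 121≤226, operating cost 2≤9, daily riders 93≥60 — Opt2 is at least as good on every objective with at least one strict improvement.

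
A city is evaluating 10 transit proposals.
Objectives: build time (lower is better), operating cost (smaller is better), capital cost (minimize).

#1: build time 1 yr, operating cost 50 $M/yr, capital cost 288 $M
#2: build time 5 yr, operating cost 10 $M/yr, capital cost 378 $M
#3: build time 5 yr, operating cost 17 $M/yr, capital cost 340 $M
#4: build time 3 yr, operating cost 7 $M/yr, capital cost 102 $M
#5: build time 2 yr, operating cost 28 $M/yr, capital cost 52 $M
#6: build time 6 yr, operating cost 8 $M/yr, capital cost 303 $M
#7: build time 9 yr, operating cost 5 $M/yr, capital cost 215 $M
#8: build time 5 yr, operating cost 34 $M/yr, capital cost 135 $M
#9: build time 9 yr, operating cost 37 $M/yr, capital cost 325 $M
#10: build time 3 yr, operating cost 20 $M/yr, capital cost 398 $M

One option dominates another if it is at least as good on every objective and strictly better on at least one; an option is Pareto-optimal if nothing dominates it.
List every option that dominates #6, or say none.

#4

#4: build time 3≤6, operating cost 7≤8, capital cost 102≤303 — dominates #6.
Others (#1, #2, #3, #5, #7, #8, #9, #10) are each worse than #6 on at least one objective.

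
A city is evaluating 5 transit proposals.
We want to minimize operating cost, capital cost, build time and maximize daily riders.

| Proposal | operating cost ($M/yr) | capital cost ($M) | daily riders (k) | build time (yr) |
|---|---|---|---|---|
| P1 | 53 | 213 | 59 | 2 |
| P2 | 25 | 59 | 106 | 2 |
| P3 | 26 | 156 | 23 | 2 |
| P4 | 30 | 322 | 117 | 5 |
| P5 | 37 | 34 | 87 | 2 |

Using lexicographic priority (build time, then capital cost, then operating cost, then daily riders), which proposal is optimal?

P5

First minimize build time: best is 2, kept {P1, P2, P3, P5}.
Then minimize capital cost: best is 34, kept {P5}.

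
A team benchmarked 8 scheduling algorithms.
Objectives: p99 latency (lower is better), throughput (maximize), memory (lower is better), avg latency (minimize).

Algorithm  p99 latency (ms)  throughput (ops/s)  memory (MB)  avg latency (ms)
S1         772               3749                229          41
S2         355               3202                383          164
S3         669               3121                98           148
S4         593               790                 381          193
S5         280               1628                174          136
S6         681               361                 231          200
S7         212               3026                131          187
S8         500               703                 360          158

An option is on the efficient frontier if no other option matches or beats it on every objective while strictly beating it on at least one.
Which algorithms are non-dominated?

S1: not dominated (best throughput).
S2: not dominated.
S3: not dominated (best memory).
S4: dominated by S5 (p99 latency 280≤593, throughput 1628≥790, memory 174≤381, avg latency 136≤193).
S5: not dominated.
S6: dominated by S3 (p99 latency 669≤681, throughput 3121≥361, memory 98≤231, avg latency 148≤200).
S7: not dominated (best p99 latency).
S8: dominated by S5 (p99 latency 280≤500, throughput 1628≥703, memory 174≤360, avg latency 136≤158).

S1, S2, S3, S5, S7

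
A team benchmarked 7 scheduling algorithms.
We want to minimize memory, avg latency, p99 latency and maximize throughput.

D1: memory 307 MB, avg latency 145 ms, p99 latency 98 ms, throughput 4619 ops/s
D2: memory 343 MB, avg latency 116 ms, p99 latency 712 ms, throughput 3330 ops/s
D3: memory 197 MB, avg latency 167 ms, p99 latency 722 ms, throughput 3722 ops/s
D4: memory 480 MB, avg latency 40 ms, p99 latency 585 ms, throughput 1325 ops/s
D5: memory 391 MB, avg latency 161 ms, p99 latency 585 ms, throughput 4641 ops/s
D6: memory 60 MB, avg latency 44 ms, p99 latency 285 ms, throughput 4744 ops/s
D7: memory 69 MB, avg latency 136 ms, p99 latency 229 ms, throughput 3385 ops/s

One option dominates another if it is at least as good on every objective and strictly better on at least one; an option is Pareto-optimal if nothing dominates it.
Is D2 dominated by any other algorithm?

Yes

D6 vs D2: memory 60≤343, avg latency 44≤116, p99 latency 285≤712, throughput 4744≥3330 — D6 is at least as good on every objective and strictly better on at least one, so D6 dominates D2.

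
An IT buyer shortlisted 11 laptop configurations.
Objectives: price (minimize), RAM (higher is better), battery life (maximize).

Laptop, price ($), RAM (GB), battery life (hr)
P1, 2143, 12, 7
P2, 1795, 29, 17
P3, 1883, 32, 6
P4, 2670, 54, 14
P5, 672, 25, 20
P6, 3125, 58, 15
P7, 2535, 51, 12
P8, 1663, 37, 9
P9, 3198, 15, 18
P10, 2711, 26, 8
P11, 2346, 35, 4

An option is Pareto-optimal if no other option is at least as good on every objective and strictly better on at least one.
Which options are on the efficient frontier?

P2, P4, P5, P6, P7, P8

P1: dominated by P2 (price 1795≤2143, RAM 29≥12, battery life 17≥7).
P2: not dominated.
P3: dominated by P8 (price 1663≤1883, RAM 37≥32, battery life 9≥6).
P4: not dominated.
P5: not dominated (best price).
P6: not dominated (best RAM).
P7: not dominated.
P8: not dominated.
P9: dominated by P5 (price 672≤3198, RAM 25≥15, battery life 20≥18).
P10: dominated by P2 (price 1795≤2711, RAM 29≥26, battery life 17≥8).
P11: dominated by P8 (price 1663≤2346, RAM 37≥35, battery life 9≥4).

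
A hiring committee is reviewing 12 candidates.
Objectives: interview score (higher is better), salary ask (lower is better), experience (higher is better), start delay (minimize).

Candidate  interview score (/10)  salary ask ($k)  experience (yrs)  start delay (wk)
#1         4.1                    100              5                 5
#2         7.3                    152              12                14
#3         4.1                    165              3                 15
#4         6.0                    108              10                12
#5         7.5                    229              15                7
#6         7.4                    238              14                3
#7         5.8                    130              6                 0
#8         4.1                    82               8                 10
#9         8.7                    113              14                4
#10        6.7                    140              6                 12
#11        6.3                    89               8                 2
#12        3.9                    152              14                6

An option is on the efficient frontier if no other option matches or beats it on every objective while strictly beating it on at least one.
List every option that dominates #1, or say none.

#11: interview score 6.3≥4.1, salary ask 89≤100, experience 8≥5, start delay 2≤5 — dominates #1.
Others (#2, #3, #4, #5, #6, #7, #8, #9, #10, #12) are each worse than #1 on at least one objective.

#11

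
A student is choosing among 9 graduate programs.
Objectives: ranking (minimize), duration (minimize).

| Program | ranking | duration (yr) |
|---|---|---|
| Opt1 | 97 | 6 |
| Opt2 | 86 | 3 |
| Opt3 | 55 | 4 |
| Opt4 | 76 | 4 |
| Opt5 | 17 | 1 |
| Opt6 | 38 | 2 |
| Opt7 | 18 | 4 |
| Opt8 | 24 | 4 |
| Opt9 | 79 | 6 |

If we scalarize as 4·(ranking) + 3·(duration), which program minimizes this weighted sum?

Opt1: 4·97 + 3·6 = 406
Opt2: 4·86 + 3·3 = 353
Opt3: 4·55 + 3·4 = 232
Opt4: 4·76 + 3·4 = 316
Opt5: 4·17 + 3·1 = 71
Opt6: 4·38 + 3·2 = 158
Opt7: 4·18 + 3·4 = 84
Opt8: 4·24 + 3·4 = 108
Opt9: 4·79 + 3·6 = 334
Lowest: Opt5 at 71.

Opt5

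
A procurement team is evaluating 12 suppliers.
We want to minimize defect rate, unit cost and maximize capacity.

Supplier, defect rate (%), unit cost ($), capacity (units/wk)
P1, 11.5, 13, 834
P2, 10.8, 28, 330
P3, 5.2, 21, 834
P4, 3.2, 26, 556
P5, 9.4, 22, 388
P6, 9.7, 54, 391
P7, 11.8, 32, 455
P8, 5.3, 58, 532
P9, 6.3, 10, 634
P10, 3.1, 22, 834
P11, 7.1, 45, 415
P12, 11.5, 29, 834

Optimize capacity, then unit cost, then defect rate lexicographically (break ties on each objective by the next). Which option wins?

First maximize capacity: best is 834, kept {P1, P3, P10, P12}.
Then minimize unit cost: best is 13, kept {P1}.

P1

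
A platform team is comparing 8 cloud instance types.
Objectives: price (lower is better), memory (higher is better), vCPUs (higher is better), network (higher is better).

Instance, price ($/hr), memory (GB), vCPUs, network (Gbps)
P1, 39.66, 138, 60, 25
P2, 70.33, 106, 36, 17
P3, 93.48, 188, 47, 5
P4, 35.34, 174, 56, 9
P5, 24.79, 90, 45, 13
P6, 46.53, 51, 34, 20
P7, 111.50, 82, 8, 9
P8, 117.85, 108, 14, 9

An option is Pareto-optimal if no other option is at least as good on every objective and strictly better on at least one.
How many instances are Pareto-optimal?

P1: not dominated (best vCPUs).
P2: dominated by P1 (price 39.66≤70.33, memory 138≥106, vCPUs 60≥36, network 25≥17).
P3: not dominated (best memory).
P4: not dominated.
P5: not dominated (best price).
P6: dominated by P1 (price 39.66≤46.53, memory 138≥51, vCPUs 60≥34, network 25≥20).
P7: dominated by P1 (price 39.66≤111.50, memory 138≥82, vCPUs 60≥8, network 25≥9).
P8: dominated by P1 (price 39.66≤117.85, memory 138≥108, vCPUs 60≥14, network 25≥9).
Pareto-optimal: P1, P3, P4, P5 → 4.

4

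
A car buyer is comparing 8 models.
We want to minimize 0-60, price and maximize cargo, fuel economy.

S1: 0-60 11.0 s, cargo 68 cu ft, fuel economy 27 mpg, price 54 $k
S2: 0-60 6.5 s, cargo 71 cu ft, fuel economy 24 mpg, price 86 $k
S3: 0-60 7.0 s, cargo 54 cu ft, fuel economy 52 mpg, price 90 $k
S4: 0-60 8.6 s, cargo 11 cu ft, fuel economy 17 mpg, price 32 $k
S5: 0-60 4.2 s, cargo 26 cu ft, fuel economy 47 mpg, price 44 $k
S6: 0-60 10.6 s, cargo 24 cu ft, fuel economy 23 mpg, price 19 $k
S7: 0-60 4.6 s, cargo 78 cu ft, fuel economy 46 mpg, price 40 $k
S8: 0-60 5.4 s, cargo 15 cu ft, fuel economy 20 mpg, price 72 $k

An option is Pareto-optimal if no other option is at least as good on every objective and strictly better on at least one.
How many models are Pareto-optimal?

S1: dominated by S7 (0-60 4.6≤11.0, cargo 78≥68, fuel economy 46≥27, price 40≤54).
S2: dominated by S7 (0-60 4.6≤6.5, cargo 78≥71, fuel economy 46≥24, price 40≤86).
S3: not dominated (best fuel economy).
S4: not dominated.
S5: not dominated (best 0-60).
S6: not dominated (best price).
S7: not dominated (best cargo).
S8: dominated by S5 (0-60 4.2≤5.4, cargo 26≥15, fuel economy 47≥20, price 44≤72).
Pareto-optimal: S3, S4, S5, S6, S7 → 5.

5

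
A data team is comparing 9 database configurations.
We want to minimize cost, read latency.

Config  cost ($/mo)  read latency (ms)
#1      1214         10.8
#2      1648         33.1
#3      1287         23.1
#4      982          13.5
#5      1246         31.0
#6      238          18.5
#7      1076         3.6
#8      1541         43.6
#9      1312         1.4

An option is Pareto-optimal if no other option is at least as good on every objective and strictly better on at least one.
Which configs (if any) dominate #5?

#1: cost 1214≤1246, read latency 10.8≤31.0 — dominates #5.
#4: cost 982≤1246, read latency 13.5≤31.0 — dominates #5.
#6: cost 238≤1246, read latency 18.5≤31.0 — dominates #5.
#7: cost 1076≤1246, read latency 3.6≤31.0 — dominates #5.
Others (#2, #3, #8, #9) are each worse than #5 on at least one objective.

#1, #4, #6, #7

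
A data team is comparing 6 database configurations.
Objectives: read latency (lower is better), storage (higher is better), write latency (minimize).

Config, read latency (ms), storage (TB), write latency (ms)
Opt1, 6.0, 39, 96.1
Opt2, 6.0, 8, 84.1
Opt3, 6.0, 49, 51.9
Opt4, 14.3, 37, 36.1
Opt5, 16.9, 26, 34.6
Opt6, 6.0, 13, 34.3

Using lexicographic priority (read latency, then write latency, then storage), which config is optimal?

First minimize read latency: best is 6.0, kept {Opt1, Opt2, Opt3, Opt6}.
Then minimize write latency: best is 34.3, kept {Opt6}.

Opt6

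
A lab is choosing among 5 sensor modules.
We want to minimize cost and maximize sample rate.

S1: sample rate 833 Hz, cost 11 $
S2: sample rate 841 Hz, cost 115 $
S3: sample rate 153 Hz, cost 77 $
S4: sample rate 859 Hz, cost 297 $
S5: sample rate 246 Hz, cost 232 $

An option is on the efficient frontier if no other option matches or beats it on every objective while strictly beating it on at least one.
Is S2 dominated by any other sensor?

No

S1: worse on sample rate (833 vs 841).
S3: worse on sample rate (153 vs 841).
S4: worse on cost (297 vs 115).
S5: worse on sample rate (246 vs 841).
No option is at least as good as S2 on every objective and strictly better on one.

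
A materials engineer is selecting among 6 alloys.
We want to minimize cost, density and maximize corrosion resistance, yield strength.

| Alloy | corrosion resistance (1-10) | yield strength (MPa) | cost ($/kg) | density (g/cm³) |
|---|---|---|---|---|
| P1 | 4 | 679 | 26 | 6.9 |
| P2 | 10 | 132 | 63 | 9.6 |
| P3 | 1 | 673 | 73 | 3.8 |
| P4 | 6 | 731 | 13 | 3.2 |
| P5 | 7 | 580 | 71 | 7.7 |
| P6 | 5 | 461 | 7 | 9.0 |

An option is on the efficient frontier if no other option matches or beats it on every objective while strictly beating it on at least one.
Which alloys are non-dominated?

P2, P4, P5, P6

P1: dominated by P4 (corrosion resistance 6≥4, yield strength 731≥679, cost 13≤26, density 3.2≤6.9).
P2: not dominated (best corrosion resistance).
P3: dominated by P4 (corrosion resistance 6≥1, yield strength 731≥673, cost 13≤73, density 3.2≤3.8).
P4: not dominated (best yield strength).
P5: not dominated.
P6: not dominated (best cost).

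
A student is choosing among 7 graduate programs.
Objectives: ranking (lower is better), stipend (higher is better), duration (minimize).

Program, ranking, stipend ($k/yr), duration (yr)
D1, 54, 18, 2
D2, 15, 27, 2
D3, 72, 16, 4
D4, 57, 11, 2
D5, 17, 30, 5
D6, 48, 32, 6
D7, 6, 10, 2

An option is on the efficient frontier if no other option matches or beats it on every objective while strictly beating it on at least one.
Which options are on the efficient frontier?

D1: dominated by D2 (ranking 15≤54, stipend 27≥18, duration 2≤2).
D2: not dominated.
D3: dominated by D1 (ranking 54≤72, stipend 18≥16, duration 2≤4).
D4: dominated by D1 (ranking 54≤57, stipend 18≥11, duration 2≤2).
D5: not dominated.
D6: not dominated (best stipend).
D7: not dominated (best ranking).

D2, D5, D6, D7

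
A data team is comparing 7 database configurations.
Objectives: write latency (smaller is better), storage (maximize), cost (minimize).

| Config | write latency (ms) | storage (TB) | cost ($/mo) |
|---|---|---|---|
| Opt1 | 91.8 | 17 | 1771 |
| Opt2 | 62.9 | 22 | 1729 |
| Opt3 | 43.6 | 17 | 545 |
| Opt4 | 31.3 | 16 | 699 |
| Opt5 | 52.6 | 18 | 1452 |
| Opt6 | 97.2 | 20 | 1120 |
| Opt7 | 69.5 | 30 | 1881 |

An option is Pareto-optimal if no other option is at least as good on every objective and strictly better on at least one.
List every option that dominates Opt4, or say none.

none

Opt1: worse on write latency (91.8 vs 31.3).
Opt2: worse on write latency (62.9 vs 31.3).
Opt3: worse on write latency (43.6 vs 31.3).
Opt5: worse on write latency (52.6 vs 31.3).
Opt6: worse on write latency (97.2 vs 31.3).
Opt7: worse on write latency (69.5 vs 31.3).
No option dominates Opt4.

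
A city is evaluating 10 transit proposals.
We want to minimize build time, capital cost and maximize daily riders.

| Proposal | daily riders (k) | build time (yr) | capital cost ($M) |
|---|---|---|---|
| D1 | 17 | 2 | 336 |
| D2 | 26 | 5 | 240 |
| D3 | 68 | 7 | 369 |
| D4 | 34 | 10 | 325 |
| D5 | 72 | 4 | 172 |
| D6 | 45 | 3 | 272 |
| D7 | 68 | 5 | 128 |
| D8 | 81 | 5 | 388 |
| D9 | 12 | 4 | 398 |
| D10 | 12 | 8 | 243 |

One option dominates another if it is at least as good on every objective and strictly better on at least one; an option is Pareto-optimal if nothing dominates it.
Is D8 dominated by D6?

D6 vs D8: D6 is worse on daily riders (45 vs 81), so it does not dominate D8.

No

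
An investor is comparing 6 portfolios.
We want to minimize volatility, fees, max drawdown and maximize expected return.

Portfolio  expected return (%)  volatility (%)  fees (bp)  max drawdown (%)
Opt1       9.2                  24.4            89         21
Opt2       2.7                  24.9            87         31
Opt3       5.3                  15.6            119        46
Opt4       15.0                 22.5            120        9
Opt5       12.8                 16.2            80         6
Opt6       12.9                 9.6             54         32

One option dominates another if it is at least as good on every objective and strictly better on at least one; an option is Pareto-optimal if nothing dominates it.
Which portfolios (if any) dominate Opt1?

Opt5

Opt5: expected return 12.8≥9.2, volatility 16.2≤24.4, fees 80≤89, max drawdown 6≤21 — dominates Opt1.
Others (Opt2, Opt3, Opt4, Opt6) are each worse than Opt1 on at least one objective.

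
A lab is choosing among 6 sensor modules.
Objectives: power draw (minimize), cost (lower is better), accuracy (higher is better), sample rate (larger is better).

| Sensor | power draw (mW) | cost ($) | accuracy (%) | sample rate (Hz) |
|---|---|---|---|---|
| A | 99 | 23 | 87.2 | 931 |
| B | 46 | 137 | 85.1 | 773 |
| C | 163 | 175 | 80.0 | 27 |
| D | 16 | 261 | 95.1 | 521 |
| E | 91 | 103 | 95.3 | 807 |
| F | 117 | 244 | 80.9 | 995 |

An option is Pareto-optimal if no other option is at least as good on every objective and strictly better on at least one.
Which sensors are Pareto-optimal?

A, B, D, E, F

A: not dominated (best cost).
B: not dominated.
C: dominated by A (power draw 99≤163, cost 23≤175, accuracy 87.2≥80.0, sample rate 931≥27).
D: not dominated (best power draw).
E: not dominated (best accuracy).
F: not dominated (best sample rate).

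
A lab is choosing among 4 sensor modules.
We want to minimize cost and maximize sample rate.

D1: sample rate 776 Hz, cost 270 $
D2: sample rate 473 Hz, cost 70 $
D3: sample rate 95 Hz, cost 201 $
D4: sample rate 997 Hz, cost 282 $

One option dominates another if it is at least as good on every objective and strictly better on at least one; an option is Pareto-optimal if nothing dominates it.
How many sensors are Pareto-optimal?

D1: not dominated.
D2: not dominated (best cost).
D3: dominated by D2 (sample rate 473≥95, cost 70≤201).
D4: not dominated (best sample rate).
Pareto-optimal: D1, D2, D4 → 3.

3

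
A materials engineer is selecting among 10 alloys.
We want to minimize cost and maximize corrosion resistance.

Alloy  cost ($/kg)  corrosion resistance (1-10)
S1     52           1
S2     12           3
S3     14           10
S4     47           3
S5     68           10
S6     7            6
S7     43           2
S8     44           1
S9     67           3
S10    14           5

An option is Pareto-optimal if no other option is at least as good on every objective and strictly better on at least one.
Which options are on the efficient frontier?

S1: dominated by S2 (cost 12≤52, corrosion resistance 3≥1).
S2: dominated by S6 (cost 7≤12, corrosion resistance 6≥3).
S3: not dominated.
S4: dominated by S2 (cost 12≤47, corrosion resistance 3≥3).
S5: dominated by S3 (cost 14≤68, corrosion resistance 10≥10).
S6: not dominated (best cost).
S7: dominated by S2 (cost 12≤43, corrosion resistance 3≥2).
S8: dominated by S2 (cost 12≤44, corrosion resistance 3≥1).
S9: dominated by S2 (cost 12≤67, corrosion resistance 3≥3).
S10: dominated by S3 (cost 14≤14, corrosion resistance 10≥5).

S3, S6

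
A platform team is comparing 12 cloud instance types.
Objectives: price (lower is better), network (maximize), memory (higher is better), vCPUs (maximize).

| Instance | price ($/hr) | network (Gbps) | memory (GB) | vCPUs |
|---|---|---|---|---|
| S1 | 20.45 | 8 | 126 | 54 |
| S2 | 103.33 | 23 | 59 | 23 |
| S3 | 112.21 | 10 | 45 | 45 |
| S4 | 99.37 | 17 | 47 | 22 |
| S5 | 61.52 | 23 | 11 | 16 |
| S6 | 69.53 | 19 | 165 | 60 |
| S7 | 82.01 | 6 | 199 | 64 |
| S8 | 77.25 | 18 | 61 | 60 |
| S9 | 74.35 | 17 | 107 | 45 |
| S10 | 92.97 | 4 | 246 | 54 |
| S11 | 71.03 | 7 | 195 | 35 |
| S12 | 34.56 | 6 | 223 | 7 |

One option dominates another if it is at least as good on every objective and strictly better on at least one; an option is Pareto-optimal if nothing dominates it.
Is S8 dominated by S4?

No

S4 vs S8: S4 is worse on price (99.37 vs 77.25), so it does not dominate S8.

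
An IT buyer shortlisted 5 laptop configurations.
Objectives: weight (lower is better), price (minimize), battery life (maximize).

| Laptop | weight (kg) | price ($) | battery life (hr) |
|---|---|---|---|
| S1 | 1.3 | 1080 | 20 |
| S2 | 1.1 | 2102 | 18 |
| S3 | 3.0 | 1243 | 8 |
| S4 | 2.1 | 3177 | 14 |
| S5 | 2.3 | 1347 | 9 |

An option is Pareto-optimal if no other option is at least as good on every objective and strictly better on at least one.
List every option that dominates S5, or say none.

S1: weight 1.3≤2.3, price 1080≤1347, battery life 20≥9 — dominates S5.
Others (S2, S3, S4) are each worse than S5 on at least one objective.

S1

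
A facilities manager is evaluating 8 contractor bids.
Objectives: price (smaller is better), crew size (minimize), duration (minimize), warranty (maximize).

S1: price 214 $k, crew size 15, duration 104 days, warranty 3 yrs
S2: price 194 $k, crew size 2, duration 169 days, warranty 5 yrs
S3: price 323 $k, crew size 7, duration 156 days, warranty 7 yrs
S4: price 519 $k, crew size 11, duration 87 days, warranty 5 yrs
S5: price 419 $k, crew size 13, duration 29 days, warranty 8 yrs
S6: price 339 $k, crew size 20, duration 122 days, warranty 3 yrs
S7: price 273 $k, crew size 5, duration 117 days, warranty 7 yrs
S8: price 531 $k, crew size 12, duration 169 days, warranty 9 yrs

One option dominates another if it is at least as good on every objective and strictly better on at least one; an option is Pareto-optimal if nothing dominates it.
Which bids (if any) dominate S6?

S1, S7

S1: price 214≤339, crew size 15≤20, duration 104≤122, warranty 3≥3 — dominates S6.
S7: price 273≤339, crew size 5≤20, duration 117≤122, warranty 7≥3 — dominates S6.
Others (S2, S3, S4, S5, S8) are each worse than S6 on at least one objective.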